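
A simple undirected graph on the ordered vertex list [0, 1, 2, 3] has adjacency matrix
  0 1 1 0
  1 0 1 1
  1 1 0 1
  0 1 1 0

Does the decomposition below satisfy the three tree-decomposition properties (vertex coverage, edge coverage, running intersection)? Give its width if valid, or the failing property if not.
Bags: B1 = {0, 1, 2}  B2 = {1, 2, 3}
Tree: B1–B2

Checking the three conditions: (i) the bags cover all of {0, 1, 2, 3}; (ii) for each edge, some bag contains both endpoints; (iii) the bags containing any fixed vertex form a subtree. All hold, so the decomposition is valid with width 3 − 1 = 2.

Yes; width 2.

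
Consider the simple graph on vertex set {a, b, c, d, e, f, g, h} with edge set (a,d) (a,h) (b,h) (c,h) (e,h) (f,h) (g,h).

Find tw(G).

1

A width-1 tree decomposition is:
Bags: B1 = {b, h}  B2 = {e, h}  B3 = {a, h}  B4 = {g, h}  B5 = {c, h}  B6 = {a, d}  B7 = {f, h}
Tree: B1–B2, B2–B3, B1–B4, B3–B5, B3–B6, B5–B7
Every bag has size at most 2, so the width is 2 − 1 = 1 and tw(G) ≤ 1. G has an edge, so its treewidth is at least 1. Therefore the treewidth is 1.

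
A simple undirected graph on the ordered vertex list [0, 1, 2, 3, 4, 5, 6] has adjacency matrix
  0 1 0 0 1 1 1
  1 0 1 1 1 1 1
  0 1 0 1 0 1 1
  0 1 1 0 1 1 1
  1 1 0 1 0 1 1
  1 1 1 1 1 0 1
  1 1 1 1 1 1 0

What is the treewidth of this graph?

A width-4 tree decomposition is:
Bags: B1 = {1, 2, 3, 5, 6}  B2 = {1, 3, 4, 5, 6}  B3 = {0, 1, 4, 5, 6}
Tree: B1–B2, B2–B3
Every bag has size at most 5, so the width is 5 − 1 = 4 and tw(G) ≤ 4. Conversely, {0, 1, 4, 5, 6} is a clique of size 5, and the vertices of any clique must share a bag in every tree decomposition; so some bag has ≥ 5 vertices and tw(G) ≥ 4. Therefore the treewidth is 4.

4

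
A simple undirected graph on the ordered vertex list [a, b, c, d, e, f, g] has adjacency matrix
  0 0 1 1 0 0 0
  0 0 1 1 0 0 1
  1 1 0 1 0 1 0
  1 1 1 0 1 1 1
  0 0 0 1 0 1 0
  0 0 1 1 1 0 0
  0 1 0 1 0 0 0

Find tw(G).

A width-2 tree decomposition is:
Bags: B1 = {b, c, d}  B2 = {c, d, f}  B3 = {d, e, f}  B4 = {a, c, d}  B5 = {b, d, g}
Tree: B1–B2, B2–B3, B1–B4, B1–B5
The largest bag has 3 vertices, giving width 2; this decomposition certifies tw(G) ≤ 2. For the lower bound, the 3 vertices {b, d, g} are pairwise adjacent, and any tree decomposition puts a clique entirely inside one bag — forcing width ≥ 2. Combining the bounds, tw(G) = 2.

2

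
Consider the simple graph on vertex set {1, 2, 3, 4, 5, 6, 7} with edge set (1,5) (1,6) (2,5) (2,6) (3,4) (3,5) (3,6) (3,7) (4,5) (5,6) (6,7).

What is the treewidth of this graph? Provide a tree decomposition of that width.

Treewidth 2.
One such decomposition:
Bags: B1 = {3, 6, 7}  B2 = {3, 5, 6}  B3 = {3, 4, 5}  B4 = {1, 5, 6}  B5 = {2, 5, 6}
Tree: B1–B2, B2–B3, B2–B4, B4–B5

Every bag has size at most 3, so the width is 3 − 1 = 2 and tw(G) ≤ 2. For the lower bound, the 3 vertices {3, 4, 5} are pairwise adjacent, and any tree decomposition puts a clique entirely inside one bag — forcing width ≥ 2. Combining the bounds, tw(G) = 2.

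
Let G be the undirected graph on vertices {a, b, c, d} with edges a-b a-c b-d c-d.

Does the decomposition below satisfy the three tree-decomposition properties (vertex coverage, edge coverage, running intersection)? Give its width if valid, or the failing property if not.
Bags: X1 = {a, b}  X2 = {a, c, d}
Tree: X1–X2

A tree decomposition must satisfy three properties: every vertex lies in some bag; for every edge, both endpoints lie together in some bag; and for every vertex, the bags containing it form a connected subtree. Here edge (d,b) lies in no bag, so the decomposition is invalid.

No — edge (d,b) lies in no bag.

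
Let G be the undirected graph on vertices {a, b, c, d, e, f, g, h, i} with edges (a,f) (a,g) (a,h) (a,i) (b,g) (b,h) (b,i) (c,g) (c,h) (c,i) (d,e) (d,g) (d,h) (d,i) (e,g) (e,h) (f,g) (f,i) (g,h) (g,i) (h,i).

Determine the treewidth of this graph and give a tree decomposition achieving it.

Treewidth 3.
One optimal decomposition is:
Bags: B1 = {d, g, h, i}  B2 = {b, g, h, i}  B3 = {a, g, h, i}  B4 = {c, g, h, i}  B5 = {d, e, g, h}  B6 = {a, f, g, i}
Tree: B1–B2, B1–B3, B1–B4, B1–B5, B3–B6

Every bag has size at most 4, so the width is 4 − 1 = 3 and tw(G) ≤ 3. Conversely, {d, e, g, h} is a clique of size 4, and the vertices of any clique must share a bag in every tree decomposition; so some bag has ≥ 4 vertices and tw(G) ≥ 3. Hence tw(G) = 3 exactly.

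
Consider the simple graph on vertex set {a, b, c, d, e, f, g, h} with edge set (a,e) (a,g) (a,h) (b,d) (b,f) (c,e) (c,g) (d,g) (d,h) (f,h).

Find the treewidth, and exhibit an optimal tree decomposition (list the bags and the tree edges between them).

Each bag holds 3 vertices, so the decomposition has width 2, which upper-bounds the treewidth. Since c–e–a–g–c is a cycle in G, G is not acyclic. Forests are exactly the graphs of treewidth ≤ 1, so tw(G) ≥ 2. Hence tw(G) = 2 exactly.

Treewidth 2.
Bags: B1 = {c, e, g}  B2 = {a, e, g}  B3 = {a, d, g}  B4 = {a, d, h}  B5 = {b, d, h}  B6 = {b, f, h}
Tree: B1–B2, B2–B3, B3–B4, B4–B5, B5–B6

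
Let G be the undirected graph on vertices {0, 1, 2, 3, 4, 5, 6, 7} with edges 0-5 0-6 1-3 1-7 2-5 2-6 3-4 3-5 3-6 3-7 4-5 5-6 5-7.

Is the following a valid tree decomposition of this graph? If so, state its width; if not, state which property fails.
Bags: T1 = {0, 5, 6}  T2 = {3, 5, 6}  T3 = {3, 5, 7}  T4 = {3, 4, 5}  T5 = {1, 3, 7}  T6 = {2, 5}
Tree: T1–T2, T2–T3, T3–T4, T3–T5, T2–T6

A tree decomposition must satisfy three properties: every vertex lies in some bag; for every edge, both endpoints lie together in some bag; and for every vertex, the bags containing it form a connected subtree. Here edge (6,2) lies in no bag, so the decomposition is invalid.

No — edge (6,2) lies in no bag.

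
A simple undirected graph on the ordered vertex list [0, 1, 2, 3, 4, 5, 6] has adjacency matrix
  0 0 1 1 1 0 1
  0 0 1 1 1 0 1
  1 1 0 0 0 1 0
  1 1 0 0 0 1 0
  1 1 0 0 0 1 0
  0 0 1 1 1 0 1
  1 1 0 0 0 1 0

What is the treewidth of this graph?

A width-3 tree decomposition is:
Bags: B1 = {0, 1, 2, 5}  B2 = {0, 1, 4, 5}  B3 = {0, 1, 5, 6}  B4 = {0, 1, 3, 5}
Tree: B1–B2, B2–B3, B3–B4
The largest bag has 4 vertices, giving width 3; this decomposition certifies tw(G) ≤ 3. For the lower bound: the 4 vertex sets {0,2}, {1,4}, {5}, {6} are disjoint, each induces a connected subgraph, and every pair is joined by at least one edge of G. Contracting each set to a single vertex therefore yields K_{4} as a minor, and since treewidth is minor-monotone, tw(G) ≥ tw(K_{4}) = 3. The upper and lower bounds meet at 3, so that is the treewidth.

3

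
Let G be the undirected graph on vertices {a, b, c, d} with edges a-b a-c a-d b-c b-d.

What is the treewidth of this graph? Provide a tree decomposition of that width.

Each bag holds 3 vertices, so the decomposition has width 2, which upper-bounds the treewidth. On the other hand G contains the 3-clique {a, b, d}. A clique must lie in a single bag of any decomposition, so no decomposition can have width below 2. Combining the bounds, tw(G) = 2.

Treewidth 2.
Bags: B1 = {a, b, c}  B2 = {a, b, d}
Tree: B1–B2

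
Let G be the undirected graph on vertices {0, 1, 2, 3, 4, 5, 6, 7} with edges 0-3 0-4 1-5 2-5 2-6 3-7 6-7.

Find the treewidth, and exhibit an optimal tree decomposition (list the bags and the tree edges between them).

Treewidth 1.
Bags: B1 = {0, 4}  B2 = {0, 3}  B3 = {3, 7}  B4 = {6, 7}  B5 = {2, 6}  B6 = {2, 5}  B7 = {1, 5}
Tree: B1–B2, B2–B3, B3–B4, B4–B5, B5–B6, B6–B7

Every bag has size at most 2, so the width is 2 − 1 = 1 and tw(G) ≤ 1. Since G has at least one edge (e.g. 4–0), it is not an edgeless graph, so tw(G) ≥ 1. The upper and lower bounds meet at 1, so that is the treewidth.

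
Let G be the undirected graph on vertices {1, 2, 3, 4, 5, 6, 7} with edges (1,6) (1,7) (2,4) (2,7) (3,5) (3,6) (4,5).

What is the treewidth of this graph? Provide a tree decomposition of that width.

Each bag holds 3 vertices, so the decomposition has width 2, which upper-bounds the treewidth. The edges 2–7–1–6–3–5–4–2 form a cycle, so G is not a tree and its treewidth is at least 2. The upper and lower bounds meet at 2, so that is the treewidth.

Treewidth 2.
One optimal decomposition is:
Bags: B1 = {1, 2, 7}  B2 = {1, 2, 6}  B3 = {2, 3, 6}  B4 = {2, 3, 5}  B5 = {2, 4, 5}
Tree: B1–B2, B2–B3, B3–B4, B4–B5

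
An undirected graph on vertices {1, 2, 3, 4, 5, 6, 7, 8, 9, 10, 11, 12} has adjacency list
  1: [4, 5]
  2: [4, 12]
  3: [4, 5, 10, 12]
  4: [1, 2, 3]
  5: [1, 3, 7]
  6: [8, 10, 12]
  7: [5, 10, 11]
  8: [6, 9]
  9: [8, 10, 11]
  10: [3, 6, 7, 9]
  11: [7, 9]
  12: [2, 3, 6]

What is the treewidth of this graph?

A width-3 tree decomposition is:
Bags: B1 = {7, 8, 9, 11}  B2 = {7, 8, 9, 10}  B3 = {6, 7, 8, 10}  B4 = {5, 6, 7, 10}  B5 = {3, 5, 6, 10}  B6 = {3, 5, 6, 12}  B7 = {1, 3, 5, 12}  B8 = {1, 3, 4, 12}  B9 = {1, 2, 4, 12}
Tree: B1–B2, B2–B3, B3–B4, B4–B5, B5–B6, B6–B7, B7–B8, B8–B9
The largest bag has 4 vertices, giving width 3; this decomposition certifies tw(G) ≤ 3. For the lower bound: the 4 vertex sets {8,9,11}, {7}, {10}, {3,5,6,12} are disjoint, each induces a connected subgraph, and every pair is joined by at least one edge of G. Contracting each set to a single vertex therefore yields K_{4} as a minor, and since treewidth is minor-monotone, tw(G) ≥ tw(K_{4}) = 3. Hence tw(G) = 3 exactly.

3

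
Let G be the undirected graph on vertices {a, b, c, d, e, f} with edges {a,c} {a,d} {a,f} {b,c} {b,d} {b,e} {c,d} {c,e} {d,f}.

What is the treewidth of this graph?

2

A width-2 tree decomposition is:
Bags: B1 = {a, c, d}  B2 = {b, c, d}  B3 = {a, d, f}  B4 = {b, c, e}
Tree: B1–B2, B1–B3, B2–B4
Each bag holds 3 vertices, so the decomposition has width 2, which upper-bounds the treewidth. For the lower bound, the 3 vertices {a, c, d} are pairwise adjacent, and any tree decomposition puts a clique entirely inside one bag — forcing width ≥ 2. Hence tw(G) = 2 exactly.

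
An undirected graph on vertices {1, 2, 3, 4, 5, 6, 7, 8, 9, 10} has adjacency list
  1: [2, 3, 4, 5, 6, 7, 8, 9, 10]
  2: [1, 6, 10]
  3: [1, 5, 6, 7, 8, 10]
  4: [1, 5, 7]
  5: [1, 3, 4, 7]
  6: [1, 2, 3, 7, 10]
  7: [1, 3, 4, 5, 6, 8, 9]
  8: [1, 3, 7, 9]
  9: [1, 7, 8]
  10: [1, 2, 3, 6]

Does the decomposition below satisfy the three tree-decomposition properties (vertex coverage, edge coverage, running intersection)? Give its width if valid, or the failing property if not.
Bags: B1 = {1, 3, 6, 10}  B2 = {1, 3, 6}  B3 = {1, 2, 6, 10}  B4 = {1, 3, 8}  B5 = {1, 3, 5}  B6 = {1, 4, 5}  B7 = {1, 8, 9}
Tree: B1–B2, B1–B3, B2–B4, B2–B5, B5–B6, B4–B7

A tree decomposition must satisfy three properties: every vertex lies in some bag; for every edge, both endpoints lie together in some bag; and for every vertex, the bags containing it form a connected subtree. Here vertex 7 appears in no bag, so the decomposition is invalid.

No — vertex 7 appears in no bag.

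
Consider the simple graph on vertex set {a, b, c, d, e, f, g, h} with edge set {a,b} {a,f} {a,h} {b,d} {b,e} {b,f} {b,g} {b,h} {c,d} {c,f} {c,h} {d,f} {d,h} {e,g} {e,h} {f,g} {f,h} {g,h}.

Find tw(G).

A width-3 tree decomposition is:
Bags: B1 = {c, d, f, h}  B2 = {b, d, f, h}  B3 = {b, f, g, h}  B4 = {b, e, g, h}  B5 = {a, b, f, h}
Tree: B1–B2, B2–B3, B3–B4, B3–B5
Every bag has size at most 4, so the width is 4 − 1 = 3 and tw(G) ≤ 3. For the lower bound, the 4 vertices {b, e, g, h} are pairwise adjacent, and any tree decomposition puts a clique entirely inside one bag — forcing width ≥ 3. Hence tw(G) = 3 exactly.

3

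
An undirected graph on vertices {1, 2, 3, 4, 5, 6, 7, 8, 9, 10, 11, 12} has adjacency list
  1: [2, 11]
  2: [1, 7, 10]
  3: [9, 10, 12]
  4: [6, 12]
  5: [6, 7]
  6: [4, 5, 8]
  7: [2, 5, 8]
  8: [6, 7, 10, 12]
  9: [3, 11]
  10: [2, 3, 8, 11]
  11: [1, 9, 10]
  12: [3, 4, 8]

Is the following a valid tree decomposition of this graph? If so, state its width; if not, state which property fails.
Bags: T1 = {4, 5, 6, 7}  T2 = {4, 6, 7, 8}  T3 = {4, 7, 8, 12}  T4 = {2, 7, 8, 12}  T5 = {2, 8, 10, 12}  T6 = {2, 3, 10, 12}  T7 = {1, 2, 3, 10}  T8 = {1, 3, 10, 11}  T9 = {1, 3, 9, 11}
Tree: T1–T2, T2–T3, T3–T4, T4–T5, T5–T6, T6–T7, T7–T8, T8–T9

Checking the three conditions: (i) the bags cover all of {1, 2, 3, 4, 5, 6, 7, 8, 9, 10, 11, 12}; (ii) for each edge, some bag contains both endpoints; (iii) the bags containing any fixed vertex form a subtree. All hold, so the decomposition is valid with width 4 − 1 = 3.

Yes; width 3.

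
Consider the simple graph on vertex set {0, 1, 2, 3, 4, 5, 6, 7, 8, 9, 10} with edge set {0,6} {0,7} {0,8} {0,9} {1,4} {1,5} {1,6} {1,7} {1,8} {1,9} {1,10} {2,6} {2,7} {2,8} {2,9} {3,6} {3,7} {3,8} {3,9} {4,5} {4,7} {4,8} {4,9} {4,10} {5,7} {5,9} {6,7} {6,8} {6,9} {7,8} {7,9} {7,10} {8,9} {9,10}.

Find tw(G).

A width-4 tree decomposition is:
Bags: B1 = {0, 6, 7, 8, 9}  B2 = {1, 6, 7, 8, 9}  B3 = {2, 6, 7, 8, 9}  B4 = {1, 4, 7, 8, 9}  B5 = {1, 4, 7, 9, 10}  B6 = {1, 4, 5, 7, 9}  B7 = {3, 6, 7, 8, 9}
Tree: B1–B2, B2–B3, B2–B4, B4–B5, B4–B6, B2–B7
The largest bag has 5 vertices, giving width 4; this decomposition certifies tw(G) ≤ 4. For the lower bound, the 5 vertices {1, 4, 7, 8, 9} are pairwise adjacent, and any tree decomposition puts a clique entirely inside one bag — forcing width ≥ 4. Hence tw(G) = 4 exactly.

4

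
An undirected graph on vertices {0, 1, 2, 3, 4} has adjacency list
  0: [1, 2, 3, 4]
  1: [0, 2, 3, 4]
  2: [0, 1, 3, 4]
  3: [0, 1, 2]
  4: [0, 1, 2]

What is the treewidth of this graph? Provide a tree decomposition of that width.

The largest bag has 4 vertices, giving width 3; this decomposition certifies tw(G) ≤ 3. On the other hand G contains the 4-clique {0, 1, 2, 3}. A clique must lie in a single bag of any decomposition, so no decomposition can have width below 3. Therefore the treewidth is 3.

Treewidth 3.
One optimal decomposition is:
Bags: B1 = {0, 1, 2, 4}  B2 = {0, 1, 2, 3}
Tree: B1–B2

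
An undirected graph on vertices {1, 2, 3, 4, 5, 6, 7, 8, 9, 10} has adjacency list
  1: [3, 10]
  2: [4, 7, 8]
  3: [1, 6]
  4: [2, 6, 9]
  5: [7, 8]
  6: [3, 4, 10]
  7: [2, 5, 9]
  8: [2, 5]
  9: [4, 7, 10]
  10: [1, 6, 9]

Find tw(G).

2

A width-2 tree decomposition is:
Bags: B1 = {2, 5, 8}  B2 = {2, 5, 7}  B3 = {2, 4, 7}  B4 = {4, 7, 9}  B5 = {4, 6, 9}  B6 = {6, 9, 10}  B7 = {3, 6, 10}  B8 = {1, 3, 10}
Tree: B1–B2, B2–B3, B3–B4, B4–B5, B5–B6, B6–B7, B7–B8
The largest bag has 3 vertices, giving width 2; this decomposition certifies tw(G) ≤ 2. The edges 8–5–7–2–8 form a cycle, so G is not a tree and its treewidth is at least 2. The upper and lower bounds meet at 2, so that is the treewidth.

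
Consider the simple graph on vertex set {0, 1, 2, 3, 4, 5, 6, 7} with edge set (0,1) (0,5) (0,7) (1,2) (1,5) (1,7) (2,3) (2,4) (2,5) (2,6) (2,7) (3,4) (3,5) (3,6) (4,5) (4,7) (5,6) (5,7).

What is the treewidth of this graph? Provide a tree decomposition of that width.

The largest bag has 4 vertices, giving width 3; this decomposition certifies tw(G) ≤ 3. Conversely, {0, 1, 5, 7} is a clique of size 4, and the vertices of any clique must share a bag in every tree decomposition; so some bag has ≥ 4 vertices and tw(G) ≥ 3. Therefore the treewidth is 3.

Treewidth 3.
One such decomposition:
Bags: B1 = {2, 3, 4, 5}  B2 = {2, 3, 5, 6}  B3 = {2, 4, 5, 7}  B4 = {1, 2, 5, 7}  B5 = {0, 1, 5, 7}
Tree: B1–B2, B1–B3, B3–B4, B4–B5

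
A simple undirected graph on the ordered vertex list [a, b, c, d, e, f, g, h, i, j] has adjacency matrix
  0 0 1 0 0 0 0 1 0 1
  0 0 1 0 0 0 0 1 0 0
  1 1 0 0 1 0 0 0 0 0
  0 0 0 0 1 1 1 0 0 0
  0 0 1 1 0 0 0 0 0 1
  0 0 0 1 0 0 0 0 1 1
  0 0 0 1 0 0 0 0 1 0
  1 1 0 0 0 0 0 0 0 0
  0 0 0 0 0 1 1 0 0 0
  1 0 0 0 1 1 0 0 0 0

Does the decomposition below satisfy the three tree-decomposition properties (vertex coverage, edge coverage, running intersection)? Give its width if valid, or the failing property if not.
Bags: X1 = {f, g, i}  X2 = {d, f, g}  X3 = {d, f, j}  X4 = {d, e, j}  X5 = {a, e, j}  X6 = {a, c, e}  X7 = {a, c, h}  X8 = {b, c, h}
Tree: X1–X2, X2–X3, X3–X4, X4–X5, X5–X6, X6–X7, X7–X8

Every vertex of G appears in some bag (union = {a, b, c, d, e, f, g, h, i, j}); every edge is covered by a bag; and for each vertex v the set of bags containing v is connected in the bag tree. The decomposition is therefore valid. The largest bag has 3 vertices, so the width is 2.

Yes; width 2.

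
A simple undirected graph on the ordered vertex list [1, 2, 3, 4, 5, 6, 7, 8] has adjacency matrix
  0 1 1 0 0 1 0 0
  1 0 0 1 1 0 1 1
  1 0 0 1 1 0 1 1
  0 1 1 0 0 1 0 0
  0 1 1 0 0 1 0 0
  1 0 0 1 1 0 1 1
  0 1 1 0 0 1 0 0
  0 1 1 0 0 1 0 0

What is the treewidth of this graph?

A width-3 tree decomposition is:
Bags: B1 = {2, 3, 6, 8}  B2 = {2, 3, 4, 6}  B3 = {2, 3, 6, 7}  B4 = {2, 3, 5, 6}  B5 = {1, 2, 3, 6}
Tree: B1–B2, B2–B3, B3–B4, B4–B5
Each bag holds 4 vertices, so the decomposition has width 3, which upper-bounds the treewidth. For the lower bound: the 4 vertex sets {6,8}, {2,4}, {3}, {7} are disjoint, each induces a connected subgraph, and every pair is joined by at least one edge of G. Contracting each set to a single vertex therefore yields K_{4} as a minor, and since treewidth is minor-monotone, tw(G) ≥ tw(K_{4}) = 3. Hence tw(G) = 3 exactly.

3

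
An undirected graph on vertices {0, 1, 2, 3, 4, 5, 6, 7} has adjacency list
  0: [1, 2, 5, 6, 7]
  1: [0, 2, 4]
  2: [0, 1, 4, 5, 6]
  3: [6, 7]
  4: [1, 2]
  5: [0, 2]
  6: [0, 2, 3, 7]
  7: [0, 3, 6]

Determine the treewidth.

A width-2 tree decomposition is:
Bags: B1 = {0, 2, 5}  B2 = {0, 2, 6}  B3 = {0, 6, 7}  B4 = {3, 6, 7}  B5 = {0, 1, 2}  B6 = {1, 2, 4}
Tree: B1–B2, B2–B3, B3–B4, B1–B5, B5–B6
Each bag holds 3 vertices, so the decomposition has width 2, which upper-bounds the treewidth. On the other hand G contains the 3-clique {0, 1, 2}. A clique must lie in a single bag of any decomposition, so no decomposition can have width below 2. The upper and lower bounds meet at 2, so that is the treewidth.

2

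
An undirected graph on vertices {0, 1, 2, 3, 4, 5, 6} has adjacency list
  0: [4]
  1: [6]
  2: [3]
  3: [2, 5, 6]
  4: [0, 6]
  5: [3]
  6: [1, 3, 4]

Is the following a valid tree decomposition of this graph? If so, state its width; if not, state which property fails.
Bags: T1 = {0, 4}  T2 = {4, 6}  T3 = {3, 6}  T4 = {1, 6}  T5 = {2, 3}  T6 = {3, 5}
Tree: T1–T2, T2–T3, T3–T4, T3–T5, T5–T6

Yes; width 1.

Vertex coverage: the bags together contain {0, 1, 2, 3, 4, 5, 6}, the full vertex set. Edge coverage: each edge of G has both endpoints in at least one bag. Running intersection: for every vertex, the bags containing it form a connected subtree. All three properties hold, so this is a valid tree decomposition of width max|bag| − 1 = 1, and hence tw(G) ≤ 1.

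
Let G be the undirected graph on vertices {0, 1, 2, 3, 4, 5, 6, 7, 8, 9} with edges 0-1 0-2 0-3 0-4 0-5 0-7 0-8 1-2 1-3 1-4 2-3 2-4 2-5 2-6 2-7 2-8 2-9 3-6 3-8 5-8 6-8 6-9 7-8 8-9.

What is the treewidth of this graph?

A width-3 tree decomposition is:
Bags: B1 = {0, 2, 3, 8}  B2 = {2, 3, 6, 8}  B3 = {0, 2, 5, 8}  B4 = {0, 1, 2, 3}  B5 = {0, 2, 7, 8}  B6 = {0, 1, 2, 4}  B7 = {2, 6, 8, 9}
Tree: B1–B2, B1–B3, B1–B4, B3–B5, B4–B6, B2–B7
Every bag has size at most 4, so the width is 4 − 1 = 3 and tw(G) ≤ 3. Conversely, {0, 2, 3, 8} is a clique of size 4, and the vertices of any clique must share a bag in every tree decomposition; so some bag has ≥ 4 vertices and tw(G) ≥ 3. Combining the bounds, tw(G) = 3.

3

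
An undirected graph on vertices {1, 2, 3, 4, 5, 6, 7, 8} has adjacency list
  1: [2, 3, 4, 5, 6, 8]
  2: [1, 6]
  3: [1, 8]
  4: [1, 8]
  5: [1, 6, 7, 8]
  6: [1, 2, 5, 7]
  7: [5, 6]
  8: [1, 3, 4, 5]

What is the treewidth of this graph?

2

A width-2 tree decomposition is:
Bags: B1 = {1, 3, 8}  B2 = {1, 5, 8}  B3 = {1, 5, 6}  B4 = {1, 4, 8}  B5 = {1, 2, 6}  B6 = {5, 6, 7}
Tree: B1–B2, B2–B3, B1–B4, B3–B5, B3–B6
Every bag has size at most 3, so the width is 3 − 1 = 2 and tw(G) ≤ 2. On the other hand G contains the 3-clique {1, 3, 8}. A clique must lie in a single bag of any decomposition, so no decomposition can have width below 2. Hence tw(G) = 2 exactly.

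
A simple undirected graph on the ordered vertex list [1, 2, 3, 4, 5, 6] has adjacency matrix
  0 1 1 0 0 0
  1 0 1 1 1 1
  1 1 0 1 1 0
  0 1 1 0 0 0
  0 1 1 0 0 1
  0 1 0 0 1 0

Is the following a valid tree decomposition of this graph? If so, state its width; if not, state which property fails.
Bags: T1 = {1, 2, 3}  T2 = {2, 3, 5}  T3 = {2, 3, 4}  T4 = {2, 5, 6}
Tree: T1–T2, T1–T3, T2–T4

Yes; width 2.

Vertex coverage: the bags together contain {1, 2, 3, 4, 5, 6}, the full vertex set. Edge coverage: each edge of G has both endpoints in at least one bag. Running intersection: for every vertex, the bags containing it form a connected subtree. All three properties hold, so this is a valid tree decomposition of width max|bag| − 1 = 2, and hence tw(G) ≤ 2.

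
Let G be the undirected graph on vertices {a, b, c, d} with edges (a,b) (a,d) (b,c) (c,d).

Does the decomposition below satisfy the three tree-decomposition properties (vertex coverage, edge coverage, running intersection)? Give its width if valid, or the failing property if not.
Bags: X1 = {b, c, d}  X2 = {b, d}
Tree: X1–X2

A tree decomposition must satisfy three properties: every vertex lies in some bag; for every edge, both endpoints lie together in some bag; and for every vertex, the bags containing it form a connected subtree. Here vertex a appears in no bag, so the decomposition is invalid.

No — vertex a appears in no bag.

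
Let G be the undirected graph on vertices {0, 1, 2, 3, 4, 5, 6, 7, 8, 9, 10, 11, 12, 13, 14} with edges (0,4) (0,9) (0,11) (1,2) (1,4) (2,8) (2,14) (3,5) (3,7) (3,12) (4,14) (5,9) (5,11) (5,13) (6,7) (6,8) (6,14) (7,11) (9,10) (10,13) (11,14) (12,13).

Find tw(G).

3

A width-3 tree decomposition is:
Bags: B1 = {1, 2, 4, 8}  B2 = {2, 4, 8, 14}  B3 = {4, 6, 8, 14}  B4 = {0, 4, 6, 14}  B5 = {0, 6, 11, 14}  B6 = {0, 6, 7, 11}  B7 = {0, 7, 9, 11}  B8 = {5, 7, 9, 11}  B9 = {3, 5, 7, 9}  B10 = {3, 5, 9, 10}  B11 = {3, 5, 10, 13}  B12 = {3, 10, 12, 13}
Tree: B1–B2, B2–B3, B3–B4, B4–B5, B5–B6, B6–B7, B7–B8, B8–B9, B9–B10, B10–B11, B11–B12
Each bag holds 4 vertices, so the decomposition has width 3, which upper-bounds the treewidth. For the lower bound: the 4 vertex sets {1,2,8}, {4}, {14}, {0,6,7,11} are disjoint, each induces a connected subgraph, and every pair is joined by at least one edge of G. Contracting each set to a single vertex therefore yields K_{4} as a minor, and since treewidth is minor-monotone, tw(G) ≥ tw(K_{4}) = 3. Therefore the treewidth is 3.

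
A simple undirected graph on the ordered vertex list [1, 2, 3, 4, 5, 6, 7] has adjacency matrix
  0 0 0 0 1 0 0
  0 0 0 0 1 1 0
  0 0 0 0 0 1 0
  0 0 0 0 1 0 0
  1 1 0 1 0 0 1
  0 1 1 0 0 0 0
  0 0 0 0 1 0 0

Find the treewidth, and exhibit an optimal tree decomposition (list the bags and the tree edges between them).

Treewidth 1.
Bags: B1 = {2, 5}  B2 = {5, 7}  B3 = {2, 6}  B4 = {1, 5}  B5 = {3, 6}  B6 = {4, 5}
Tree: B1–B2, B1–B3, B2–B4, B3–B5, B4–B6

The largest bag has 2 vertices, giving width 1; this decomposition certifies tw(G) ≤ 1. Since G has at least one edge (e.g. 2–5), it is not an edgeless graph, so tw(G) ≥ 1. The upper and lower bounds meet at 1, so that is the treewidth.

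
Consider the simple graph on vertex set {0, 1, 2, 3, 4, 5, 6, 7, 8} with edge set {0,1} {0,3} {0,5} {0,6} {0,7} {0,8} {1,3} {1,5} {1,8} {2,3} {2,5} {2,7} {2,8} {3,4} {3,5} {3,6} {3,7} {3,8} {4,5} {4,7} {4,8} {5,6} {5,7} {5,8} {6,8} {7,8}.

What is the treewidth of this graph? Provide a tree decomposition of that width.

The largest bag has 5 vertices, giving width 4; this decomposition certifies tw(G) ≤ 4. Conversely, {0, 1, 3, 5, 8} is a clique of size 5, and the vertices of any clique must share a bag in every tree decomposition; so some bag has ≥ 5 vertices and tw(G) ≥ 4. Therefore the treewidth is 4.

Treewidth 4.
Bags: B1 = {0, 3, 5, 7, 8}  B2 = {2, 3, 5, 7, 8}  B3 = {3, 4, 5, 7, 8}  B4 = {0, 3, 5, 6, 8}  B5 = {0, 1, 3, 5, 8}
Tree: B1–B2, B1–B3, B1–B4, B4–B5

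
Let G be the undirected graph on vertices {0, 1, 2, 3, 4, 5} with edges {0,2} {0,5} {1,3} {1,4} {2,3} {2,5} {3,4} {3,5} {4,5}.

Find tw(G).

2

A width-2 tree decomposition is:
Bags: B1 = {3, 4, 5}  B2 = {2, 3, 5}  B3 = {1, 3, 4}  B4 = {0, 2, 5}
Tree: B1–B2, B1–B3, B2–B4
Every bag has size at most 3, so the width is 3 − 1 = 2 and tw(G) ≤ 2. For the lower bound, the 3 vertices {0, 2, 5} are pairwise adjacent, and any tree decomposition puts a clique entirely inside one bag — forcing width ≥ 2. Hence tw(G) = 2 exactly.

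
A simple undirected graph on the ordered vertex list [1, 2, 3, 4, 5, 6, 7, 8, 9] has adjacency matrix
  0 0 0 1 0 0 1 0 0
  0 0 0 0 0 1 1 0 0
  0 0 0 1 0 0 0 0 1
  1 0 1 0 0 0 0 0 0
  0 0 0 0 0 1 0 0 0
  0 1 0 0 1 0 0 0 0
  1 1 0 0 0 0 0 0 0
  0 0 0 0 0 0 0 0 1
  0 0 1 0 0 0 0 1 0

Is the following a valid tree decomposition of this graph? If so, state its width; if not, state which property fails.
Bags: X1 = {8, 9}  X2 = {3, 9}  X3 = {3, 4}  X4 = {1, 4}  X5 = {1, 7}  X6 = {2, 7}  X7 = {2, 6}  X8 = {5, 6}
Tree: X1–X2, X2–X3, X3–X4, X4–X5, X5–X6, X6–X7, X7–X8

Every vertex of G appears in some bag (union = {1, 2, 3, 4, 5, 6, 7, 8, 9}); every edge is covered by a bag; and for each vertex v the set of bags containing v is connected in the bag tree. The decomposition is therefore valid. The largest bag has 2 vertices, so the width is 1.

Yes; width 1.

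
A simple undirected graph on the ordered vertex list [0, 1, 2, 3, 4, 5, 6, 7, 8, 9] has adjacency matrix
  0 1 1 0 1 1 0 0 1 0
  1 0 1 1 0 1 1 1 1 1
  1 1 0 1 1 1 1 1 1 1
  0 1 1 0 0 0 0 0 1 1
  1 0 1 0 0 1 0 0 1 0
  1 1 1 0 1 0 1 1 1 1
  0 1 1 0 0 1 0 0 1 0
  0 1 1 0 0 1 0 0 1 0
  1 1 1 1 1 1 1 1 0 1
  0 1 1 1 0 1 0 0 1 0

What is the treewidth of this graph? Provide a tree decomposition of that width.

Treewidth 4.
Bags: B1 = {1, 2, 5, 8, 9}  B2 = {0, 1, 2, 5, 8}  B3 = {1, 2, 5, 7, 8}  B4 = {1, 2, 5, 6, 8}  B5 = {0, 2, 4, 5, 8}  B6 = {1, 2, 3, 8, 9}
Tree: B1–B2, B2–B3, B3–B4, B2–B5, B1–B6

Every bag has size at most 5, so the width is 5 − 1 = 4 and tw(G) ≤ 4. Conversely, {1, 2, 3, 8, 9} is a clique of size 5, and the vertices of any clique must share a bag in every tree decomposition; so some bag has ≥ 5 vertices and tw(G) ≥ 4. Hence tw(G) = 4 exactly.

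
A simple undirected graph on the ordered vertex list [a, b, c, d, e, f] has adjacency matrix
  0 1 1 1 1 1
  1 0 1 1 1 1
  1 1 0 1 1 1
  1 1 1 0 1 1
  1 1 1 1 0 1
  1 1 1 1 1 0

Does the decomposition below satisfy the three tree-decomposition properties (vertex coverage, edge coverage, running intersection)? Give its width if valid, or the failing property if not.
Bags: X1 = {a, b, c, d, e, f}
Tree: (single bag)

Yes; width 5.

Every vertex of G appears in some bag (union = {a, b, c, d, e, f}); every edge is covered by a bag; and for each vertex v the set of bags containing v is connected in the bag tree. The decomposition is therefore valid. The largest bag has 6 vertices, so the width is 5.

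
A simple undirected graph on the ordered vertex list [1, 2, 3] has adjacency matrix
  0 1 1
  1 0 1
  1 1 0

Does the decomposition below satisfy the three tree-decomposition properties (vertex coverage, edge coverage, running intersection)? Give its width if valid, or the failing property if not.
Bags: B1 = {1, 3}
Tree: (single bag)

No — vertex 2 appears in no bag.

A tree decomposition must satisfy three properties: every vertex lies in some bag; for every edge, both endpoints lie together in some bag; and for every vertex, the bags containing it form a connected subtree. Here vertex 2 appears in no bag, so the decomposition is invalid.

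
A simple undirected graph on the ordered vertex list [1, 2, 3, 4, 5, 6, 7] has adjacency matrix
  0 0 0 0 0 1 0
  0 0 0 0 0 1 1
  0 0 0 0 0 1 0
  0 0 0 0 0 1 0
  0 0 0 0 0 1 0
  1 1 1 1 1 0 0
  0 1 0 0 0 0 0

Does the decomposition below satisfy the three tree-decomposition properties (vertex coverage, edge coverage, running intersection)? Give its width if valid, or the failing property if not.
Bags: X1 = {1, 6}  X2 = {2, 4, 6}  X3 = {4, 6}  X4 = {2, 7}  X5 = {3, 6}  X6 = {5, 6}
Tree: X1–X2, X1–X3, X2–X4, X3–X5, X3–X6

A tree decomposition must satisfy three properties: every vertex lies in some bag; for every edge, both endpoints lie together in some bag; and for every vertex, the bags containing it form a connected subtree. Here bags containing vertex 4 are not connected in the tree, so the decomposition is invalid.

No — bags containing vertex 4 are not connected in the tree.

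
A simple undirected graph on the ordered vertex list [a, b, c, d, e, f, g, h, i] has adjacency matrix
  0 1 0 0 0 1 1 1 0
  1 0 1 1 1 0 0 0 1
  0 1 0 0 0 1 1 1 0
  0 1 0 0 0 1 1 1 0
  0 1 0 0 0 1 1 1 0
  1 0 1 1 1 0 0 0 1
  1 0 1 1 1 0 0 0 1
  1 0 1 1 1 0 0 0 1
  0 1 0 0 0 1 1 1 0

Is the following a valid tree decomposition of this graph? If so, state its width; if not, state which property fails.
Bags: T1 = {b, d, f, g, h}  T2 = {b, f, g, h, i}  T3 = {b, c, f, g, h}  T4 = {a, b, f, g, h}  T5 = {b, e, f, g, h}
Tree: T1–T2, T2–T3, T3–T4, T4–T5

Yes; width 4.

Checking the three conditions: (i) the bags cover all of {a, b, c, d, e, f, g, h, i}; (ii) for each edge, some bag contains both endpoints; (iii) the bags containing any fixed vertex form a subtree. All hold, so the decomposition is valid with width 5 − 1 = 4.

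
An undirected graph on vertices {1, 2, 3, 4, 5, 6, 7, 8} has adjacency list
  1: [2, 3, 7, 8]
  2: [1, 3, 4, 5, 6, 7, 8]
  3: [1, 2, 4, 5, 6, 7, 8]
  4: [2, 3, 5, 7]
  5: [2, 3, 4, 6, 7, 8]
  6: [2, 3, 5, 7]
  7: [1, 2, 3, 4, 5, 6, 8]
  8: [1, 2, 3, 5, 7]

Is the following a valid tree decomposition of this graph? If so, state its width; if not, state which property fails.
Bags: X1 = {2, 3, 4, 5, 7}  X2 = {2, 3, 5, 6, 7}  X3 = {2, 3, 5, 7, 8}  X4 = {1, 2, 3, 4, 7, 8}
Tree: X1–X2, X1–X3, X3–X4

A tree decomposition must satisfy three properties: every vertex lies in some bag; for every edge, both endpoints lie together in some bag; and for every vertex, the bags containing it form a connected subtree. Here bags containing vertex 4 are not connected in the tree, so the decomposition is invalid.

No — bags containing vertex 4 are not connected in the tree.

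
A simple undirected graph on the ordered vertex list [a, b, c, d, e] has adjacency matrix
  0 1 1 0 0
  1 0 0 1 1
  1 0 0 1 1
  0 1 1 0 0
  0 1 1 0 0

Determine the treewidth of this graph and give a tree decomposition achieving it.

Each bag holds 3 vertices, so the decomposition has width 2, which upper-bounds the treewidth. The edges b–d–c–a–b form a cycle, so G is not a tree and its treewidth is at least 2. The upper and lower bounds meet at 2, so that is the treewidth.

Treewidth 2.
Bags: B1 = {b, c, d}  B2 = {a, b, c}  B3 = {b, c, e}
Tree: B1–B2, B2–B3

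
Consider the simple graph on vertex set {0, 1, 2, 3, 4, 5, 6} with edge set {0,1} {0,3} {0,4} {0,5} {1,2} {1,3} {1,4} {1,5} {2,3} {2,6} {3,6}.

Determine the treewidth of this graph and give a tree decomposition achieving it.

Treewidth 2.
One such decomposition:
Bags: B1 = {1, 2, 3}  B2 = {2, 3, 6}  B3 = {0, 1, 3}  B4 = {0, 1, 5}  B5 = {0, 1, 4}
Tree: B1–B2, B1–B3, B3–B4, B4–B5

The largest bag has 3 vertices, giving width 2; this decomposition certifies tw(G) ≤ 2. Conversely, {0, 1, 3} is a clique of size 3, and the vertices of any clique must share a bag in every tree decomposition; so some bag has ≥ 3 vertices and tw(G) ≥ 2. Combining the bounds, tw(G) = 2.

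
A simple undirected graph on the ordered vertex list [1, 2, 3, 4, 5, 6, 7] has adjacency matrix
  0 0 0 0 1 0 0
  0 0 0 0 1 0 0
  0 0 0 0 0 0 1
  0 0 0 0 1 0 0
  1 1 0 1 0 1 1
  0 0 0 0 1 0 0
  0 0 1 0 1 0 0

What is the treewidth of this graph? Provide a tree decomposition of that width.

Treewidth 1.
One optimal decomposition is:
Bags: B1 = {1, 5}  B2 = {5, 7}  B3 = {2, 5}  B4 = {4, 5}  B5 = {5, 6}  B6 = {3, 7}
Tree: B1–B2, B1–B3, B2–B4, B2–B5, B2–B6

Every bag has size at most 2, so the width is 2 − 1 = 1 and tw(G) ≤ 1. G has an edge, so its treewidth is at least 1. Therefore the treewidth is 1.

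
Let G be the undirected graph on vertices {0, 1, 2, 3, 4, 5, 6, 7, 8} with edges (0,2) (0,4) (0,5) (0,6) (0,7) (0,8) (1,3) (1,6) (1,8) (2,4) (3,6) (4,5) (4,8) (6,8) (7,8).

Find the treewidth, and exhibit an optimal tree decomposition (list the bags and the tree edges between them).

Treewidth 2.
One such decomposition:
Bags: B1 = {0, 6, 8}  B2 = {1, 6, 8}  B3 = {0, 4, 8}  B4 = {0, 4, 5}  B5 = {0, 7, 8}  B6 = {0, 2, 4}  B7 = {1, 3, 6}
Tree: B1–B2, B1–B3, B3–B4, B1–B5, B3–B6, B2–B7

Every bag has size at most 3, so the width is 3 − 1 = 2 and tw(G) ≤ 2. On the other hand G contains the 3-clique {0, 4, 8}. A clique must lie in a single bag of any decomposition, so no decomposition can have width below 2. Therefore the treewidth is 2.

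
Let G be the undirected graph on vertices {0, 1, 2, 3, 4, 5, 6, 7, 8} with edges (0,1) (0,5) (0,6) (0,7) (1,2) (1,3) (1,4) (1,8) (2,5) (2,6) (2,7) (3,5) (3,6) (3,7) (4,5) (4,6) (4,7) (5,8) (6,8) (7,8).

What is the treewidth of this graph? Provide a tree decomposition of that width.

Every bag has size at most 5, so the width is 5 − 1 = 4 and tw(G) ≤ 4. For the lower bound: the 5 vertex sets {0,6}, {1,2}, {4,5}, {7}, {3} are disjoint, each induces a connected subgraph, and every pair is joined by at least one edge of G. Contracting each set to a single vertex therefore yields K_{5} as a minor, and since treewidth is minor-monotone, tw(G) ≥ tw(K_{5}) = 4. The upper and lower bounds meet at 4, so that is the treewidth.

Treewidth 4.
One optimal decomposition is:
Bags: B1 = {0, 1, 5, 6, 7}  B2 = {1, 2, 5, 6, 7}  B3 = {1, 4, 5, 6, 7}  B4 = {1, 3, 5, 6, 7}  B5 = {1, 5, 6, 7, 8}
Tree: B1–B2, B2–B3, B3–B4, B4–B5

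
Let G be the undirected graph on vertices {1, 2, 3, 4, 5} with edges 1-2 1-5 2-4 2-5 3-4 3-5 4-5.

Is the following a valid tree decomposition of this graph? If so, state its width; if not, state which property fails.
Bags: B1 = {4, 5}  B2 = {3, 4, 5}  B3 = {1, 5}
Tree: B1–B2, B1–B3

A tree decomposition must satisfy three properties: every vertex lies in some bag; for every edge, both endpoints lie together in some bag; and for every vertex, the bags containing it form a connected subtree. Here vertex 2 appears in no bag, so the decomposition is invalid.

No — vertex 2 appears in no bag.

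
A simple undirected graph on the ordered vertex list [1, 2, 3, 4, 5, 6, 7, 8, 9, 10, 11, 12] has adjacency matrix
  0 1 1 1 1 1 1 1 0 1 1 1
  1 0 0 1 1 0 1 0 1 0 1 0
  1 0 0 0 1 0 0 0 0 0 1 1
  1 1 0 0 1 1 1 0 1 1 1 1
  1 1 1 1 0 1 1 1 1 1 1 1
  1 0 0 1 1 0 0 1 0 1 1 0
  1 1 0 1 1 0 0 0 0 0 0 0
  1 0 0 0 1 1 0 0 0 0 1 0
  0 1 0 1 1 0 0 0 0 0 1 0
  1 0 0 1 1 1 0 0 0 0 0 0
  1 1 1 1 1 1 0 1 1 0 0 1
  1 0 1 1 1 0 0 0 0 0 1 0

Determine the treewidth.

A width-4 tree decomposition is:
Bags: B1 = {1, 2, 4, 5, 11}  B2 = {1, 4, 5, 11, 12}  B3 = {1, 4, 5, 6, 11}  B4 = {1, 2, 4, 5, 7}  B5 = {2, 4, 5, 9, 11}  B6 = {1, 5, 6, 8, 11}  B7 = {1, 3, 5, 11, 12}  B8 = {1, 4, 5, 6, 10}
Tree: B1–B2, B2–B3, B1–B4, B1–B5, B3–B6, B2–B7, B3–B8
The largest bag has 5 vertices, giving width 4; this decomposition certifies tw(G) ≤ 4. For the lower bound, the 5 vertices {1, 5, 6, 8, 11} are pairwise adjacent, and any tree decomposition puts a clique entirely inside one bag — forcing width ≥ 4. Hence tw(G) = 4 exactly.

4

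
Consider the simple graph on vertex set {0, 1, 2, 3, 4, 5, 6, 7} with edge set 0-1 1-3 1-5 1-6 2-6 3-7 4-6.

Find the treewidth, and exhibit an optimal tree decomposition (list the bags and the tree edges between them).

The largest bag has 2 vertices, giving width 1; this decomposition certifies tw(G) ≤ 1. Since G has at least one edge (e.g. 1–6), it is not an edgeless graph, so tw(G) ≥ 1. The upper and lower bounds meet at 1, so that is the treewidth.

Treewidth 1.
Bags: B1 = {1, 6}  B2 = {4, 6}  B3 = {2, 6}  B4 = {1, 5}  B5 = {1, 3}  B6 = {3, 7}  B7 = {0, 1}
Tree: B1–B2, B2–B3, B1–B4, B1–B5, B5–B6, B1–B7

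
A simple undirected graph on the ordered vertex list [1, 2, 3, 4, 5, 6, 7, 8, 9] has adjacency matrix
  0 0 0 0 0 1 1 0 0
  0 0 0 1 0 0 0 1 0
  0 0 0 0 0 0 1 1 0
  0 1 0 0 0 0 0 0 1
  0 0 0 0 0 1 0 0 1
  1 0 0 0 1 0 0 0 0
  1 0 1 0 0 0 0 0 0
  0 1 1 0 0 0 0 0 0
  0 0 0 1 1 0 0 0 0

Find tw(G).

A width-2 tree decomposition is:
Bags: B1 = {5, 6, 9}  B2 = {4, 6, 9}  B3 = {2, 4, 6}  B4 = {2, 6, 8}  B5 = {3, 6, 8}  B6 = {3, 6, 7}  B7 = {1, 6, 7}
Tree: B1–B2, B2–B3, B3–B4, B4–B5, B5–B6, B6–B7
The largest bag has 3 vertices, giving width 2; this decomposition certifies tw(G) ≤ 2. The edges 6–5–9–4–2–8–3–7–1–6 form a cycle, so G is not a tree and its treewidth is at least 2. Hence tw(G) = 2 exactly.

2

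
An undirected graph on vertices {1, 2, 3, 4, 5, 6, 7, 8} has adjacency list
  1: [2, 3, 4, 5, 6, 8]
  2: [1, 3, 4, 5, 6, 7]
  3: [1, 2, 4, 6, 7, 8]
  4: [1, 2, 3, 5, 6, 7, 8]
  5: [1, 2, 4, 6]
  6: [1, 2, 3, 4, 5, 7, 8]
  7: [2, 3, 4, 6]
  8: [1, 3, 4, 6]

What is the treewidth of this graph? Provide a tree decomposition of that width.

Treewidth 4.
One optimal decomposition is:
Bags: B1 = {1, 2, 4, 5, 6}  B2 = {1, 2, 3, 4, 6}  B3 = {1, 3, 4, 6, 8}  B4 = {2, 3, 4, 6, 7}
Tree: B1–B2, B2–B3, B2–B4

The largest bag has 5 vertices, giving width 4; this decomposition certifies tw(G) ≤ 4. On the other hand G contains the 5-clique {1, 3, 4, 6, 8}. A clique must lie in a single bag of any decomposition, so no decomposition can have width below 4. Therefore the treewidth is 4.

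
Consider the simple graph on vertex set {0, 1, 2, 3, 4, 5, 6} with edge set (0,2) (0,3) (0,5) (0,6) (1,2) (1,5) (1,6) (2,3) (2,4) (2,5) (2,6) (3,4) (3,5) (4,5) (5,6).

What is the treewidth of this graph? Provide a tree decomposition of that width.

Every bag has size at most 4, so the width is 4 − 1 = 3 and tw(G) ≤ 3. For the lower bound, the 4 vertices {0, 2, 3, 5} are pairwise adjacent, and any tree decomposition puts a clique entirely inside one bag — forcing width ≥ 3. The upper and lower bounds meet at 3, so that is the treewidth.

Treewidth 3.
One such decomposition:
Bags: B1 = {0, 2, 3, 5}  B2 = {0, 2, 5, 6}  B3 = {1, 2, 5, 6}  B4 = {2, 3, 4, 5}
Tree: B1–B2, B2–B3, B1–B4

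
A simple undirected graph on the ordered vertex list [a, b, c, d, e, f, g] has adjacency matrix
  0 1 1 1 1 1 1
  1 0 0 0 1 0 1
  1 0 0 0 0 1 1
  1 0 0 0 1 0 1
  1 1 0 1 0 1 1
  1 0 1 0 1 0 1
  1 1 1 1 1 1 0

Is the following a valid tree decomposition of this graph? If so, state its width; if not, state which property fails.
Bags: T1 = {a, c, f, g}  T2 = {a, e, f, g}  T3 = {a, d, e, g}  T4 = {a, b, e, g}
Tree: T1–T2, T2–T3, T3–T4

Vertex coverage: the bags together contain {a, b, c, d, e, f, g}, the full vertex set. Edge coverage: each edge of G has both endpoints in at least one bag. Running intersection: for every vertex, the bags containing it form a connected subtree. All three properties hold, so this is a valid tree decomposition of width max|bag| − 1 = 3, and hence tw(G) ≤ 3.

Yes; width 3.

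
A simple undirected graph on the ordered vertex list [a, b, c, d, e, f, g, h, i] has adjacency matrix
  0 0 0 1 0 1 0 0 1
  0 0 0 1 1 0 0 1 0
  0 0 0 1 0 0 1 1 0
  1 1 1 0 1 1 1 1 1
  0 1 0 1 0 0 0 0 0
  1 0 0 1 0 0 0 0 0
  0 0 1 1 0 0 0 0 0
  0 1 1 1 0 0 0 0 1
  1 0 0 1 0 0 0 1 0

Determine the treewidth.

2

A width-2 tree decomposition is:
Bags: B1 = {b, d, e}  B2 = {b, d, h}  B3 = {c, d, h}  B4 = {c, d, g}  B5 = {d, h, i}  B6 = {a, d, i}  B7 = {a, d, f}
Tree: B1–B2, B2–B3, B3–B4, B3–B5, B5–B6, B6–B7
The largest bag has 3 vertices, giving width 2; this decomposition certifies tw(G) ≤ 2. For the lower bound, the 3 vertices {a, d, f} are pairwise adjacent, and any tree decomposition puts a clique entirely inside one bag — forcing width ≥ 2. Combining the bounds, tw(G) = 2.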